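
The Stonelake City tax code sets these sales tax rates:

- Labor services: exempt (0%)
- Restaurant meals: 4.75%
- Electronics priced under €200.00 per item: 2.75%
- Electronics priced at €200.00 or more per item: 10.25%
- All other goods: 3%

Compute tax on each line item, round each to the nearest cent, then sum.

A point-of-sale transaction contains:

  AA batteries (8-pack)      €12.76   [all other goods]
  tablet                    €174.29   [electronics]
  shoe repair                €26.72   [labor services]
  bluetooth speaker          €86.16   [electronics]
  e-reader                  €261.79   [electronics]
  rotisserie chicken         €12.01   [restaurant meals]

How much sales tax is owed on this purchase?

€34.94

AA batteries (8-pack) €12.76: all other goods → 3% → €0.38
Tablet €174.29: electronics, under €200.00 → 2.75% → €4.79
Shoe repair €26.72: labor services → 0% → €0.00
Bluetooth speaker €86.16: electronics, under €200.00 → 2.75% → €2.37
E-reader €261.79: electronics, €200.00 or more → 10.25% → €26.83
Rotisserie chicken €12.01: restaurant meals → 4.75% → €0.57
Total tax = €0.38 + €4.79 + €2.37 + €26.83 + €0.57 = €34.94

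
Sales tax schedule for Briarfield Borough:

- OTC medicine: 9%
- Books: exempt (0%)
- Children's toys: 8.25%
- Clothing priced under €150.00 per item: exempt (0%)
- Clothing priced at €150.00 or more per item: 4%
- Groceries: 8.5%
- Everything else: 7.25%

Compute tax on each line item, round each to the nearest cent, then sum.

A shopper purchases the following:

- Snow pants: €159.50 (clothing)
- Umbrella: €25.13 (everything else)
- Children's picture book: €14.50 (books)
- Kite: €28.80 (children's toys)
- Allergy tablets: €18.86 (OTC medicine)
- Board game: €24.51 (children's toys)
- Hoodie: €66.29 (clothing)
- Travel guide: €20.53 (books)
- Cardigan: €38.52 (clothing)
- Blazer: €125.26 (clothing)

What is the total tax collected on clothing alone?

€6.38

Snow pants €159.50: clothing, €150.00 or more → 4% → €6.38
Hoodie €66.29: clothing, under €150.00 → 0% → €0.00
Cardigan €38.52: clothing, under €150.00 → 0% → €0.00
Blazer €125.26: clothing, under €150.00 → 0% → €0.00
Tax on clothing = €6.38 + €0.00 + €0.00 + €0.00 = €6.38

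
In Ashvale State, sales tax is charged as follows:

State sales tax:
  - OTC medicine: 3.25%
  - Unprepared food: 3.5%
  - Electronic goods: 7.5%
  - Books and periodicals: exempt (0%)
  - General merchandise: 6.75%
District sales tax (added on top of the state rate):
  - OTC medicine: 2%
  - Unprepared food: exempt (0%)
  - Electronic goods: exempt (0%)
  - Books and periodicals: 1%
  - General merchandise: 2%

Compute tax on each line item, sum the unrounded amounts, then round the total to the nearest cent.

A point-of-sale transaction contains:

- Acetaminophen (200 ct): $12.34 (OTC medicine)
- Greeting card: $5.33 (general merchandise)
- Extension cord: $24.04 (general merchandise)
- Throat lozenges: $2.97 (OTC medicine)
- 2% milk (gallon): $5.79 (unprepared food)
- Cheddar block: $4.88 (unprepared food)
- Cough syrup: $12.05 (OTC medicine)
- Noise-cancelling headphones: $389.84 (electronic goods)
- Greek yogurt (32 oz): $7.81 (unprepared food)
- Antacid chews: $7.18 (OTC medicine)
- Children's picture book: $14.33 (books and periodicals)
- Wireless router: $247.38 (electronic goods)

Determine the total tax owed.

Acetaminophen (200 ct) $12.34: OTC medicine → 3.25% + 2% district = 5.25% → $0.64785
Greeting card $5.33: general merchandise → 6.75% + 2% district = 8.75% → $0.466375
Extension cord $24.04: general merchandise → 6.75% + 2% district = 8.75% → $2.1035
Throat lozenges $2.97: OTC medicine → 3.25% + 2% district = 5.25% → $0.155925
2% milk (gallon) $5.79: unprepared food → 3.5% + 0% district = 3.5% → $0.20265
Cheddar block $4.88: unprepared food → 3.5% + 0% district = 3.5% → $0.1708
Cough syrup $12.05: OTC medicine → 3.25% + 2% district = 5.25% → $0.632625
Noise-cancelling headphones $389.84: electronic goods → 7.5% + 0% district = 7.5% → $29.238
Greek yogurt (32 oz) $7.81: unprepared food → 3.5% + 0% district = 3.5% → $0.27335
Antacid chews $7.18: OTC medicine → 3.25% + 2% district = 5.25% → $0.37695
Children's picture book $14.33: books and periodicals → 0% + 1% district = 1% → $0.1433
Wireless router $247.38: electronic goods → 7.5% + 0% district = 7.5% → $18.5535
Unrounded tax sum = $52.964825 → $52.96

$52.96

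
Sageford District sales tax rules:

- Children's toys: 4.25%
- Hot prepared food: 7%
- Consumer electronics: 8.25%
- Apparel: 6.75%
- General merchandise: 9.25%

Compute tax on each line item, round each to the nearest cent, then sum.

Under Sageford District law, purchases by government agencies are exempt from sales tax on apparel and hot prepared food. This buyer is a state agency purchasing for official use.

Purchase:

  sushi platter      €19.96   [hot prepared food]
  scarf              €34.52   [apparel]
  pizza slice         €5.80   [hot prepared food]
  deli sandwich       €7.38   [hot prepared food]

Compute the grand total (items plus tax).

€67.66

Sushi platter €19.96: hot prepared food, buyer-exempt → 0% → €0.00
Scarf €34.52: apparel, buyer-exempt → 0% → €0.00
Pizza slice €5.80: hot prepared food, buyer-exempt → 0% → €0.00
Deli sandwich €7.38: hot prepared food, buyer-exempt → 0% → €0.00
Subtotal = €67.66; tax = €0.00; total due = €67.66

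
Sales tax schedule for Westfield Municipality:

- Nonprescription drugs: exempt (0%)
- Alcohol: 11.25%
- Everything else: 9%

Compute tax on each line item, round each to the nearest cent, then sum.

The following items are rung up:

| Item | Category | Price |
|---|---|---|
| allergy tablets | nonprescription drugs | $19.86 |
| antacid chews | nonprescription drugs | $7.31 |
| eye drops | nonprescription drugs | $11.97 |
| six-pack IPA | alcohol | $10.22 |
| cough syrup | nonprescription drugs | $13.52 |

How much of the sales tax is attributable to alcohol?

$1.15

Six-pack IPA $10.22: alcohol → 11.25% → $1.15
Tax on alcohol = $1.15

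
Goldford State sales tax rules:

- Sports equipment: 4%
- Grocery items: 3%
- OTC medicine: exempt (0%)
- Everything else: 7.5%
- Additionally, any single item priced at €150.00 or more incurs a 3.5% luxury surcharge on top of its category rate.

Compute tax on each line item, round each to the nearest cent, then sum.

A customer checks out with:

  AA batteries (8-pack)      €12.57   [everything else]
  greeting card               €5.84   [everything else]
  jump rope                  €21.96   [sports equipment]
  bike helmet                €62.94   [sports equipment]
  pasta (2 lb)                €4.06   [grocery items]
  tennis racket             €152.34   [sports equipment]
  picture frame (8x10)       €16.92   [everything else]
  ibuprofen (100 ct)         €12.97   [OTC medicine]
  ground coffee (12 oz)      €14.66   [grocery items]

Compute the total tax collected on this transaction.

€18.04

AA batteries (8-pack) €12.57: everything else → 7.5% → €0.94
Greeting card €5.84: everything else → 7.5% → €0.44
Jump rope €21.96: sports equipment → 4% → €0.88
Bike helmet €62.94: sports equipment → 4% → €2.52
Pasta (2 lb) €4.06: grocery items → 3% → €0.12
Tennis racket €152.34: sports equipment → 4% + 3.5% surcharge = 7.5% → €11.43
Picture frame (8x10) €16.92: everything else → 7.5% → €1.27
Ibuprofen (100 ct) €12.97: OTC medicine → 0% → €0.00
Ground coffee (12 oz) €14.66: grocery items → 3% → €0.44
Total tax = €0.94 + €0.44 + €0.88 + €2.52 + €0.12 + €11.43 + €1.27 + €0.44 = €18.04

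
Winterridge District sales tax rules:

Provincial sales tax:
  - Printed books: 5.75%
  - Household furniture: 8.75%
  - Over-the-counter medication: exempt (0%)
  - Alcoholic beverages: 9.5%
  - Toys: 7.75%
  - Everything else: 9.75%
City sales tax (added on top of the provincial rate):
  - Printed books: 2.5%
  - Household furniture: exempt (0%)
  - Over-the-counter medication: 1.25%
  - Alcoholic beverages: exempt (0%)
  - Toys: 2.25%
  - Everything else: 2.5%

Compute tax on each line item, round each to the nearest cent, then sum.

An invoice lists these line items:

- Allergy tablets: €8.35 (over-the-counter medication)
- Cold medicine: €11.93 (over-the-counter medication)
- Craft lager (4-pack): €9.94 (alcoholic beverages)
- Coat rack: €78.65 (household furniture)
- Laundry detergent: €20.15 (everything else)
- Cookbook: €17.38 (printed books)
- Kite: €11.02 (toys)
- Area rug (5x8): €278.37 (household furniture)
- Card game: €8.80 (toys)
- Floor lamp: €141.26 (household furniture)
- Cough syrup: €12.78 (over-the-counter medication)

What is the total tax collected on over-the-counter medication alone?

€0.41

Allergy tablets €8.35: over-the-counter medication → 0% + 1.25% city = 1.25% → €0.10
Cold medicine €11.93: over-the-counter medication → 0% + 1.25% city = 1.25% → €0.15
Cough syrup €12.78: over-the-counter medication → 0% + 1.25% city = 1.25% → €0.16
Tax on over-the-counter medication = €0.10 + €0.15 + €0.16 = €0.41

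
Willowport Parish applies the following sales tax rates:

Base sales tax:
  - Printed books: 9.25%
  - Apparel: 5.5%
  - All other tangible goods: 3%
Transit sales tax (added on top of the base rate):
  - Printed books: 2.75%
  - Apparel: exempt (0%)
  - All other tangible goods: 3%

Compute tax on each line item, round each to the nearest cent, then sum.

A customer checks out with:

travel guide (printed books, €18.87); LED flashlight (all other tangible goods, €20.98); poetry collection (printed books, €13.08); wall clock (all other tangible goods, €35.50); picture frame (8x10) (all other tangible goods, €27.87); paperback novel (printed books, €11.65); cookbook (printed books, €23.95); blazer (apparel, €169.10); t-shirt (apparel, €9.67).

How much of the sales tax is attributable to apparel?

Blazer €169.10: apparel → 5.5% + 0% transit = 5.5% → €9.30
T-shirt €9.67: apparel → 5.5% + 0% transit = 5.5% → €0.53
Tax on apparel = €9.30 + €0.53 = €9.83

€9.83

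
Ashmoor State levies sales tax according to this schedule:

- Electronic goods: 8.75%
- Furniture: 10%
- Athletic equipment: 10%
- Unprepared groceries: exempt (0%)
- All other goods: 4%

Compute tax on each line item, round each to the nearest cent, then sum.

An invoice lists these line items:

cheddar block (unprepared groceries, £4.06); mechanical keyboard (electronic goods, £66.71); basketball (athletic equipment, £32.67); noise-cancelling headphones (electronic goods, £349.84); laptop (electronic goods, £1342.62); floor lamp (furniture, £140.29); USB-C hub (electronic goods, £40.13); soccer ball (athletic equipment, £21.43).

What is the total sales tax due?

Cheddar block £4.06: unprepared groceries → 0% → £0.00
Mechanical keyboard £66.71: electronic goods → 8.75% → £5.84
Basketball £32.67: athletic equipment → 10% → £3.27
Noise-cancelling headphones £349.84: electronic goods → 8.75% → £30.61
Laptop £1342.62: electronic goods → 8.75% → £117.48
Floor lamp £140.29: furniture → 10% → £14.03
USB-C hub £40.13: electronic goods → 8.75% → £3.51
Soccer ball £21.43: athletic equipment → 10% → £2.14
Total tax = £5.84 + £3.27 + £30.61 + £117.48 + £14.03 + £3.51 + £2.14 = £176.88

£176.88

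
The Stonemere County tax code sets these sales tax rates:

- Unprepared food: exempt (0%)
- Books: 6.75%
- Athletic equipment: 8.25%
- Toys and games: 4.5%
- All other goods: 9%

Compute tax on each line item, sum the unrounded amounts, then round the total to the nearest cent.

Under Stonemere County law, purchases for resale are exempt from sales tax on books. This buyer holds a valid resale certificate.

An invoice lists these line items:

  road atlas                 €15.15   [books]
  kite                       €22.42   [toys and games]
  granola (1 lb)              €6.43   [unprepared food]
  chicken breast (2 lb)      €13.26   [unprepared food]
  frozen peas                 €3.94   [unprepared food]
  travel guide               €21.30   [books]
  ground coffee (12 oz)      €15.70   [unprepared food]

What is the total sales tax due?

€1.01

Road atlas €15.15: books, buyer-exempt → 0% → €0.00
Kite €22.42: toys and games → 4.5% → €1.0089
Granola (1 lb) €6.43: unprepared food → 0% → €0.00
Chicken breast (2 lb) €13.26: unprepared food → 0% → €0.00
Frozen peas €3.94: unprepared food → 0% → €0.00
Travel guide €21.30: books, buyer-exempt → 0% → €0.00
Ground coffee (12 oz) €15.70: unprepared food → 0% → €0.00
Unrounded tax sum = €1.0089 → €1.01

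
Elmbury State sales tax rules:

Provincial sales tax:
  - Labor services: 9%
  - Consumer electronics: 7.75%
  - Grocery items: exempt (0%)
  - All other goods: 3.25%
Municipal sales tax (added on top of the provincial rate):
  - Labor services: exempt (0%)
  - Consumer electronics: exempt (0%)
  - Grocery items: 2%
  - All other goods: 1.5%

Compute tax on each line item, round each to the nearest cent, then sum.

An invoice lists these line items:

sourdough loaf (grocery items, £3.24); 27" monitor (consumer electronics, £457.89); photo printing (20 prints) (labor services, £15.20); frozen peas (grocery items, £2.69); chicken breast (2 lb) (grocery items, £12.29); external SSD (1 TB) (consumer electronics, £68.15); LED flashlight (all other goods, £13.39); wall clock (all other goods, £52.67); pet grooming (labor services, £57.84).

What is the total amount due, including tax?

Sourdough loaf £3.24: grocery items → 0% + 2% municipal = 2% → £0.06
27" monitor £457.89: consumer electronics → 7.75% + 0% municipal = 7.75% → £35.49
Photo printing (20 prints) £15.20: labor services → 9% + 0% municipal = 9% → £1.37
Frozen peas £2.69: grocery items → 0% + 2% municipal = 2% → £0.05
Chicken breast (2 lb) £12.29: grocery items → 0% + 2% municipal = 2% → £0.25
External SSD (1 TB) £68.15: consumer electronics → 7.75% + 0% municipal = 7.75% → £5.28
LED flashlight £13.39: all other goods → 3.25% + 1.5% municipal = 4.75% → £0.64
Wall clock £52.67: all other goods → 3.25% + 1.5% municipal = 4.75% → £2.50
Pet grooming £57.84: labor services → 9% + 0% municipal = 9% → £5.21
Subtotal = £683.36; tax = £50.85; total due = £734.21

£734.21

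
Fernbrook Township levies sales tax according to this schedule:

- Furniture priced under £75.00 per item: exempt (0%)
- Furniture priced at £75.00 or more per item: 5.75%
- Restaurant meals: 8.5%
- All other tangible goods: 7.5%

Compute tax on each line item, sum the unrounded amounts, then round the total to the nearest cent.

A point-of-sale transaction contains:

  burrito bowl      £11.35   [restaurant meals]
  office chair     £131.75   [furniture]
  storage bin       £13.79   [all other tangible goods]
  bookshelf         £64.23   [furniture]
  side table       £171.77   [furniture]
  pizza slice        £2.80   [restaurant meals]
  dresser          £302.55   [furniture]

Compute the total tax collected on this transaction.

£37.09

Burrito bowl £11.35: restaurant meals → 8.5% → £0.96475
Office chair £131.75: furniture, £75.00 or more → 5.75% → £7.575625
Storage bin £13.79: all other tangible goods → 7.5% → £1.03425
Bookshelf £64.23: furniture, under £75.00 → 0% → £0.00
Side table £171.77: furniture, £75.00 or more → 5.75% → £9.876775
Pizza slice £2.80: restaurant meals → 8.5% → £0.238
Dresser £302.55: furniture, £75.00 or more → 5.75% → £17.396625
Unrounded tax sum = £37.086025 → £37.09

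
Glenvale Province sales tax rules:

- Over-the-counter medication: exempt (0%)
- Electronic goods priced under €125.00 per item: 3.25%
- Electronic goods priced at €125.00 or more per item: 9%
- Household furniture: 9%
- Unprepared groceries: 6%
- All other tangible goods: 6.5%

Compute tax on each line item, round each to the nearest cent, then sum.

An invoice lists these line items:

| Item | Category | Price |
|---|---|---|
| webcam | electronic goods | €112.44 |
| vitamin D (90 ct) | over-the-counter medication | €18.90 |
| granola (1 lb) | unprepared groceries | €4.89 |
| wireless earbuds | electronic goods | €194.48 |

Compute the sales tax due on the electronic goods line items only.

€21.15

Webcam €112.44: electronic goods, under €125.00 → 3.25% → €3.65
Wireless earbuds €194.48: electronic goods, €125.00 or more → 9% → €17.50
Tax on electronic goods = €3.65 + €17.50 = €21.15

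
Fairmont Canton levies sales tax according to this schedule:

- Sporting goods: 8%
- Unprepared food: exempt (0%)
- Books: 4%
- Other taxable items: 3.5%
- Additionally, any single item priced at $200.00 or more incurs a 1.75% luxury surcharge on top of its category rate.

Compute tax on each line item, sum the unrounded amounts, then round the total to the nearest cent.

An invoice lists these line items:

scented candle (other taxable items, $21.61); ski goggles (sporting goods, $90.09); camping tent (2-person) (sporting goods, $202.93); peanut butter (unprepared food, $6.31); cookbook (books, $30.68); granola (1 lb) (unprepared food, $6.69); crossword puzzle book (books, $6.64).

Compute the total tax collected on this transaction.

Scented candle $21.61: other taxable items → 3.5% → $0.75635
Ski goggles $90.09: sporting goods → 8% → $7.2072
Camping tent (2-person) $202.93: sporting goods → 8% + 1.75% surcharge = 9.75% → $19.785675
Peanut butter $6.31: unprepared food → 0% → $0.00
Cookbook $30.68: books → 4% → $1.2272
Granola (1 lb) $6.69: unprepared food → 0% → $0.00
Crossword puzzle book $6.64: books → 4% → $0.2656
Unrounded tax sum = $29.242025 → $29.24

$29.24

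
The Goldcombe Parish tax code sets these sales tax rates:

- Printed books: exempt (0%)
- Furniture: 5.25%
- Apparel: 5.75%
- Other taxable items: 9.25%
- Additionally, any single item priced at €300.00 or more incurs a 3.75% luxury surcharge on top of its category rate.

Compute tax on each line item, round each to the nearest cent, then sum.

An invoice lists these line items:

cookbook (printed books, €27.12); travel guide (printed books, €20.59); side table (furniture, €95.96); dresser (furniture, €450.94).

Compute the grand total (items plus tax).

Cookbook €27.12: printed books → 0% → €0.00
Travel guide €20.59: printed books → 0% → €0.00
Side table €95.96: furniture → 5.25% → €5.04
Dresser €450.94: furniture → 5.25% + 3.75% surcharge = 9% → €40.58
Subtotal = €594.61; tax = €45.62; total due = €640.23

€640.23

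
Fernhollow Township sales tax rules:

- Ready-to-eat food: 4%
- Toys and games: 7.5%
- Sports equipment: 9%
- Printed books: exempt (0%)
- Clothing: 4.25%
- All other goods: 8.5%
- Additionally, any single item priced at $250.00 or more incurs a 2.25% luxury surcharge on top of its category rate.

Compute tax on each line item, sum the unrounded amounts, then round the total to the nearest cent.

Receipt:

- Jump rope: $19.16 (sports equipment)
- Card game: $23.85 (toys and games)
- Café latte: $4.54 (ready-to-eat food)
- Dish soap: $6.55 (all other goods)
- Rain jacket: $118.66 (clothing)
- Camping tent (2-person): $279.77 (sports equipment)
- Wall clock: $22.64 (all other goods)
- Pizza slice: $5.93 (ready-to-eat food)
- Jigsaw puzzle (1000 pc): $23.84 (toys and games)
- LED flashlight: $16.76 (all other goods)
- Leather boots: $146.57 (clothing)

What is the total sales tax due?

Jump rope $19.16: sports equipment → 9% → $1.7244
Card game $23.85: toys and games → 7.5% → $1.78875
Café latte $4.54: ready-to-eat food → 4% → $0.1816
Dish soap $6.55: all other goods → 8.5% → $0.55675
Rain jacket $118.66: clothing → 4.25% → $5.04305
Camping tent (2-person) $279.77: sports equipment → 9% + 2.25% surcharge = 11.25% → $31.474125
Wall clock $22.64: all other goods → 8.5% → $1.9244
Pizza slice $5.93: ready-to-eat food → 4% → $0.2372
Jigsaw puzzle (1000 pc) $23.84: toys and games → 7.5% → $1.788
LED flashlight $16.76: all other goods → 8.5% → $1.4246
Leather boots $146.57: clothing → 4.25% → $6.229225
Unrounded tax sum = $52.3721 → $52.37

$52.37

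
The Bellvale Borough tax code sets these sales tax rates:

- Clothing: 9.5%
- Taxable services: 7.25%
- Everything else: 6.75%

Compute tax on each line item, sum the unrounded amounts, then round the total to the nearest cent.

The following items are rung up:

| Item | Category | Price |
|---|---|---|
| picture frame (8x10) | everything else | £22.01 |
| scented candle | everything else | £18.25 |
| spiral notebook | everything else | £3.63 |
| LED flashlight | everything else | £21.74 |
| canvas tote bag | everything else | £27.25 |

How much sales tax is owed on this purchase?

£6.27

Picture frame (8x10) £22.01: everything else → 6.75% → £1.485675
Scented candle £18.25: everything else → 6.75% → £1.231875
Spiral notebook £3.63: everything else → 6.75% → £0.245025
LED flashlight £21.74: everything else → 6.75% → £1.46745
Canvas tote bag £27.25: everything else → 6.75% → £1.839375
Unrounded tax sum = £6.2694 → £6.27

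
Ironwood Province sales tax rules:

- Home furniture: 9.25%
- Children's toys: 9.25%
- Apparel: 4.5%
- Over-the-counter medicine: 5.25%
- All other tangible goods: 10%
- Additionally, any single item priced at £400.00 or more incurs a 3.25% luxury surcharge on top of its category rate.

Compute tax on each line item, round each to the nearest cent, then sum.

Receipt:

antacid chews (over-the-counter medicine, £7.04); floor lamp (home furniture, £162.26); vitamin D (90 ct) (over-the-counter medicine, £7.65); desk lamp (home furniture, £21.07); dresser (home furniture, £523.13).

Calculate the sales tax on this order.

£83.12

Antacid chews £7.04: over-the-counter medicine → 5.25% → £0.37
Floor lamp £162.26: home furniture → 9.25% → £15.01
Vitamin D (90 ct) £7.65: over-the-counter medicine → 5.25% → £0.40
Desk lamp £21.07: home furniture → 9.25% → £1.95
Dresser £523.13: home furniture → 9.25% + 3.25% surcharge = 12.5% → £65.39
Total tax = £0.37 + £15.01 + £0.40 + £1.95 + £65.39 = £83.12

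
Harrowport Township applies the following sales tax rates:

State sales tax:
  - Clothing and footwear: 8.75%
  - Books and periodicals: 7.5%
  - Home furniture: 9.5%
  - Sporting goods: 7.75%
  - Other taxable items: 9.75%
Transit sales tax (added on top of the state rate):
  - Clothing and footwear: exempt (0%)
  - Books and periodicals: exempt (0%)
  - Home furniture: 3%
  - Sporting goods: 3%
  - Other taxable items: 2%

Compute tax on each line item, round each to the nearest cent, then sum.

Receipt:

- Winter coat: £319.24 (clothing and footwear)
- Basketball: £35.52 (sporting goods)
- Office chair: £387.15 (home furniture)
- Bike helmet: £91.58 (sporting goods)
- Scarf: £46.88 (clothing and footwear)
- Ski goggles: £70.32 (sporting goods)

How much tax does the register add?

£101.64

Winter coat £319.24: clothing and footwear → 8.75% + 0% transit = 8.75% → £27.93
Basketball £35.52: sporting goods → 7.75% + 3% transit = 10.75% → £3.82
Office chair £387.15: home furniture → 9.5% + 3% transit = 12.5% → £48.39
Bike helmet £91.58: sporting goods → 7.75% + 3% transit = 10.75% → £9.84
Scarf £46.88: clothing and footwear → 8.75% + 0% transit = 8.75% → £4.10
Ski goggles £70.32: sporting goods → 7.75% + 3% transit = 10.75% → £7.56
Total tax = £27.93 + £3.82 + £48.39 + £9.84 + £4.10 + £7.56 = £101.64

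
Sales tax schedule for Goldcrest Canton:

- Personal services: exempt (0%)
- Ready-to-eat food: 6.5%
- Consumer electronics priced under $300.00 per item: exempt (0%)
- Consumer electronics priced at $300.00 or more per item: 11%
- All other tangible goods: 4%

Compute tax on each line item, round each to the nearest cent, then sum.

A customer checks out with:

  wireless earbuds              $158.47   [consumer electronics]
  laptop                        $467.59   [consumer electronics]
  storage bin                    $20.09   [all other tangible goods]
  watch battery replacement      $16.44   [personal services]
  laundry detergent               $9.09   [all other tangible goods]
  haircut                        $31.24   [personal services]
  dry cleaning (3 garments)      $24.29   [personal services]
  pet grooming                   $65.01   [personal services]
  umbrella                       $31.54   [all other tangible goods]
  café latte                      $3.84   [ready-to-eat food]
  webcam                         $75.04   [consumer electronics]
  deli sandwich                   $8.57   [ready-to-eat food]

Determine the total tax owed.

$54.66

Wireless earbuds $158.47: consumer electronics, under $300.00 → 0% → $0.00
Laptop $467.59: consumer electronics, $300.00 or more → 11% → $51.43
Storage bin $20.09: all other tangible goods → 4% → $0.80
Watch battery replacement $16.44: personal services → 0% → $0.00
Laundry detergent $9.09: all other tangible goods → 4% → $0.36
Haircut $31.24: personal services → 0% → $0.00
Dry cleaning (3 garments) $24.29: personal services → 0% → $0.00
Pet grooming $65.01: personal services → 0% → $0.00
Umbrella $31.54: all other tangible goods → 4% → $1.26
Café latte $3.84: ready-to-eat food → 6.5% → $0.25
Webcam $75.04: consumer electronics, under $300.00 → 0% → $0.00
Deli sandwich $8.57: ready-to-eat food → 6.5% → $0.56
Total tax = $51.43 + $0.80 + $0.36 + $1.26 + $0.25 + $0.56 = $54.66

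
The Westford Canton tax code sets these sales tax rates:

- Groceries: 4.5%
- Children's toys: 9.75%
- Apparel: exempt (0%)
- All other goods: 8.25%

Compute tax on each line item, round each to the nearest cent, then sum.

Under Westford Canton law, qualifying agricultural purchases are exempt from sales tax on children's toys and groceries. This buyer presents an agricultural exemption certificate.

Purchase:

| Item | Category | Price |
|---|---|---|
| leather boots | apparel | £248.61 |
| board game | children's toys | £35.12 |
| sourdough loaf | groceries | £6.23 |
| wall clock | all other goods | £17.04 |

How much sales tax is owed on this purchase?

£1.41

Leather boots £248.61: apparel → 0% → £0.00
Board game £35.12: children's toys, buyer-exempt → 0% → £0.00
Sourdough loaf £6.23: groceries, buyer-exempt → 0% → £0.00
Wall clock £17.04: all other goods → 8.25% → £1.41
Total tax = £1.41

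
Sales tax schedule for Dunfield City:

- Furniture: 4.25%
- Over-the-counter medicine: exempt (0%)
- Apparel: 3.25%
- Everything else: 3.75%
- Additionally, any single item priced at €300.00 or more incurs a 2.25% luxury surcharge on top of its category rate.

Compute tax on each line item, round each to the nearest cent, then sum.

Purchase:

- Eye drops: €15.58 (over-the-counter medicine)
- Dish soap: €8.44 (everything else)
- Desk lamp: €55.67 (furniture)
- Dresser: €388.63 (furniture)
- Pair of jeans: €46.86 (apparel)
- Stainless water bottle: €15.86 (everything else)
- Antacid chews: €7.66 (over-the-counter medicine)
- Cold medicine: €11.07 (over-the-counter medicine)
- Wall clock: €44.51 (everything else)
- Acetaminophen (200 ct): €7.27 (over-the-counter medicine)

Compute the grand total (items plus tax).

Eye drops €15.58: over-the-counter medicine → 0% → €0.00
Dish soap €8.44: everything else → 3.75% → €0.32
Desk lamp €55.67: furniture → 4.25% → €2.37
Dresser €388.63: furniture → 4.25% + 2.25% surcharge = 6.5% → €25.26
Pair of jeans €46.86: apparel → 3.25% → €1.52
Stainless water bottle €15.86: everything else → 3.75% → €0.59
Antacid chews €7.66: over-the-counter medicine → 0% → €0.00
Cold medicine €11.07: over-the-counter medicine → 0% → €0.00
Wall clock €44.51: everything else → 3.75% → €1.67
Acetaminophen (200 ct) €7.27: over-the-counter medicine → 0% → €0.00
Subtotal = €601.55; tax = €31.73; total due = €633.28

€633.28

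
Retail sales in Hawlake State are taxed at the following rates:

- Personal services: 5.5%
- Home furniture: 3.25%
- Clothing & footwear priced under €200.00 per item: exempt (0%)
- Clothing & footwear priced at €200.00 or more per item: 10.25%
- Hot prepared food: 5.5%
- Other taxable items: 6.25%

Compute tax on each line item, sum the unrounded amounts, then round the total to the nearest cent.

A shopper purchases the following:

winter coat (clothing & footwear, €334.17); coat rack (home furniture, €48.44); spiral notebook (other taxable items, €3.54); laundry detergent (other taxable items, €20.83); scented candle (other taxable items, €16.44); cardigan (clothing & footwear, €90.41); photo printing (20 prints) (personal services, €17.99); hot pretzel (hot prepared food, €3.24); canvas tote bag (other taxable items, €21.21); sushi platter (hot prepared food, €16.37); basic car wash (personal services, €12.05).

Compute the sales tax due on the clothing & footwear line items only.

€34.25

Winter coat €334.17: clothing & footwear, €200.00 or more → 10.25% → €34.252425
Cardigan €90.41: clothing & footwear, under €200.00 → 0% → €0.00
Tax on clothing & footwear: unrounded sum = €34.252425 → €34.25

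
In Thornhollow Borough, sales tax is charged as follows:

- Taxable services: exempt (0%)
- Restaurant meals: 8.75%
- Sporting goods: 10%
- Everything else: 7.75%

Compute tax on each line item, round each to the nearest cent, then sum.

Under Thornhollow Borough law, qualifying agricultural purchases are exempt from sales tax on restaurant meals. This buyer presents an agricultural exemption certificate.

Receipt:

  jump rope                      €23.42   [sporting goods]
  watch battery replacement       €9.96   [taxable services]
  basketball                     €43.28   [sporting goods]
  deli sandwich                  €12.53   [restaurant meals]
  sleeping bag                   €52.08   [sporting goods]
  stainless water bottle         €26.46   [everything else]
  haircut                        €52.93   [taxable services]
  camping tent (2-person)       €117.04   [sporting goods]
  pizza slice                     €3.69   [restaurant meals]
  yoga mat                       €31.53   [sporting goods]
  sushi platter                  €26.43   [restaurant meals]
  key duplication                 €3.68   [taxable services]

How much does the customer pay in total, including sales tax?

€431.81

Jump rope €23.42: sporting goods → 10% → €2.34
Watch battery replacement €9.96: taxable services → 0% → €0.00
Basketball €43.28: sporting goods → 10% → €4.33
Deli sandwich €12.53: restaurant meals, buyer-exempt → 0% → €0.00
Sleeping bag €52.08: sporting goods → 10% → €5.21
Stainless water bottle €26.46: everything else → 7.75% → €2.05
Haircut €52.93: taxable services → 0% → €0.00
Camping tent (2-person) €117.04: sporting goods → 10% → €11.70
Pizza slice €3.69: restaurant meals, buyer-exempt → 0% → €0.00
Yoga mat €31.53: sporting goods → 10% → €3.15
Sushi platter €26.43: restaurant meals, buyer-exempt → 0% → €0.00
Key duplication €3.68: taxable services → 0% → €0.00
Subtotal = €403.03; tax = €28.78; total due = €431.81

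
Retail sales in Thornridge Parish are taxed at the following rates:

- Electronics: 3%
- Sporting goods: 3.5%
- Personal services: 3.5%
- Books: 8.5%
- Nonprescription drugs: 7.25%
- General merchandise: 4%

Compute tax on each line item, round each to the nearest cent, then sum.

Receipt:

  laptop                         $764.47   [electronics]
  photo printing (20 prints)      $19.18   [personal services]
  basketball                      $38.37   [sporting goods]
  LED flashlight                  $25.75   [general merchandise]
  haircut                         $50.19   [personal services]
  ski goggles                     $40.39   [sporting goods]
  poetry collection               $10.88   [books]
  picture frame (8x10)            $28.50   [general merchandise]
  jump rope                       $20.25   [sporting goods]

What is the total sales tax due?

Laptop $764.47: electronics → 3% → $22.93
Photo printing (20 prints) $19.18: personal services → 3.5% → $0.67
Basketball $38.37: sporting goods → 3.5% → $1.34
LED flashlight $25.75: general merchandise → 4% → $1.03
Haircut $50.19: personal services → 3.5% → $1.76
Ski goggles $40.39: sporting goods → 3.5% → $1.41
Poetry collection $10.88: books → 8.5% → $0.92
Picture frame (8x10) $28.50: general merchandise → 4% → $1.14
Jump rope $20.25: sporting goods → 3.5% → $0.71
Total tax = $22.93 + $0.67 + $1.34 + $1.03 + $1.76 + $1.41 + $0.92 + $1.14 + $0.71 = $31.91

$31.91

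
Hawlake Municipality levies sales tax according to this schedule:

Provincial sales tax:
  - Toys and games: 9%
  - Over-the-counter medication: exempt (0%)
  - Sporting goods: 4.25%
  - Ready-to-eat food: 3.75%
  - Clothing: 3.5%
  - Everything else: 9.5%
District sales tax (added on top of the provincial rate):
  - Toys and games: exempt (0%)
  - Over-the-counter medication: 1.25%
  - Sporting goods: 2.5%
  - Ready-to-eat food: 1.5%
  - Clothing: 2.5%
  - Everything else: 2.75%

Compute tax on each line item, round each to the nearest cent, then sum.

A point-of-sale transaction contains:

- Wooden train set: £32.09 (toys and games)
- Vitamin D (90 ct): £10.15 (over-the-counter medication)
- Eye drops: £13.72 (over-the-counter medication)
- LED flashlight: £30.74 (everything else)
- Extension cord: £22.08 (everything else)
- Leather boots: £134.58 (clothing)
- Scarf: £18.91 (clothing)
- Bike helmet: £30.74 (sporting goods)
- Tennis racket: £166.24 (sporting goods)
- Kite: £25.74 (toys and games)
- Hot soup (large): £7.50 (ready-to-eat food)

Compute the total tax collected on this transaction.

Wooden train set £32.09: toys and games → 9% + 0% district = 9% → £2.89
Vitamin D (90 ct) £10.15: over-the-counter medication → 0% + 1.25% district = 1.25% → £0.13
Eye drops £13.72: over-the-counter medication → 0% + 1.25% district = 1.25% → £0.17
LED flashlight £30.74: everything else → 9.5% + 2.75% district = 12.25% → £3.77
Extension cord £22.08: everything else → 9.5% + 2.75% district = 12.25% → £2.70
Leather boots £134.58: clothing → 3.5% + 2.5% district = 6% → £8.07
Scarf £18.91: clothing → 3.5% + 2.5% district = 6% → £1.13
Bike helmet £30.74: sporting goods → 4.25% + 2.5% district = 6.75% → £2.07
Tennis racket £166.24: sporting goods → 4.25% + 2.5% district = 6.75% → £11.22
Kite £25.74: toys and games → 9% + 0% district = 9% → £2.32
Hot soup (large) £7.50: ready-to-eat food → 3.75% + 1.5% district = 5.25% → £0.39
Total tax = £2.89 + £0.13 + £0.17 + £3.77 + £2.70 + £8.07 + £1.13 + £2.07 + £11.22 + £2.32 + £0.39 = £34.86

£34.86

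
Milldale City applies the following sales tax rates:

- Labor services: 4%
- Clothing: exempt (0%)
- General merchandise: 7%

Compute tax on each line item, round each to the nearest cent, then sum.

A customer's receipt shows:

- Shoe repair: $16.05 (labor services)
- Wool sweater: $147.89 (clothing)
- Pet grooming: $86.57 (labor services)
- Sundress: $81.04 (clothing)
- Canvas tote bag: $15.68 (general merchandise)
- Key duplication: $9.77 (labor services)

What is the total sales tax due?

Shoe repair $16.05: labor services → 4% → $0.64
Wool sweater $147.89: clothing → 0% → $0.00
Pet grooming $86.57: labor services → 4% → $3.46
Sundress $81.04: clothing → 0% → $0.00
Canvas tote bag $15.68: general merchandise → 7% → $1.10
Key duplication $9.77: labor services → 4% → $0.39
Total tax = $0.64 + $3.46 + $1.10 + $0.39 = $5.59

$5.59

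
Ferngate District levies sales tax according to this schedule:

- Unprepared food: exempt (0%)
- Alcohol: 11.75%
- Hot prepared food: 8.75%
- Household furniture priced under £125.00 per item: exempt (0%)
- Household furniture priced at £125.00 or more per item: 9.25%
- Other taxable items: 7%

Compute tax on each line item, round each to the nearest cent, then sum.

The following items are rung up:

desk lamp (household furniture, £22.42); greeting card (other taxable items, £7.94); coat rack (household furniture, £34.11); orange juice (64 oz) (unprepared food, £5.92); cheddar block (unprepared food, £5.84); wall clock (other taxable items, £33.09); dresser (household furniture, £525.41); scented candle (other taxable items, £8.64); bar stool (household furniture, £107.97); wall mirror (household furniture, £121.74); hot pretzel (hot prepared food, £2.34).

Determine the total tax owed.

Desk lamp £22.42: household furniture, under £125.00 → 0% → £0.00
Greeting card £7.94: other taxable items → 7% → £0.56
Coat rack £34.11: household furniture, under £125.00 → 0% → £0.00
Orange juice (64 oz) £5.92: unprepared food → 0% → £0.00
Cheddar block £5.84: unprepared food → 0% → £0.00
Wall clock £33.09: other taxable items → 7% → £2.32
Dresser £525.41: household furniture, £125.00 or more → 9.25% → £48.60
Scented candle £8.64: other taxable items → 7% → £0.60
Bar stool £107.97: household furniture, under £125.00 → 0% → £0.00
Wall mirror £121.74: household furniture, under £125.00 → 0% → £0.00
Hot pretzel £2.34: hot prepared food → 8.75% → £0.20
Total tax = £0.56 + £2.32 + £48.60 + £0.60 + £0.20 = £52.28

£52.28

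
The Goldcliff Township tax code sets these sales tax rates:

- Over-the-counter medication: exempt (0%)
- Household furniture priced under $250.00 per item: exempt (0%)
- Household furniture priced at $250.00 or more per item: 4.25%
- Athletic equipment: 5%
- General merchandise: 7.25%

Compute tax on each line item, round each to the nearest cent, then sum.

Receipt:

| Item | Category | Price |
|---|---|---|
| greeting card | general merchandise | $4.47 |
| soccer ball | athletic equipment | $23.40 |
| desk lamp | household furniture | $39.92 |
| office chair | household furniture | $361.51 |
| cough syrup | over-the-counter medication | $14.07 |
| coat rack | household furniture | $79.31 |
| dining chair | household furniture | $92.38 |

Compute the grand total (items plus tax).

Greeting card $4.47: general merchandise → 7.25% → $0.32
Soccer ball $23.40: athletic equipment → 5% → $1.17
Desk lamp $39.92: household furniture, under $250.00 → 0% → $0.00
Office chair $361.51: household furniture, $250.00 or more → 4.25% → $15.36
Cough syrup $14.07: over-the-counter medication → 0% → $0.00
Coat rack $79.31: household furniture, under $250.00 → 0% → $0.00
Dining chair $92.38: household furniture, under $250.00 → 0% → $0.00
Subtotal = $615.06; tax = $16.85; total due = $631.91

$631.91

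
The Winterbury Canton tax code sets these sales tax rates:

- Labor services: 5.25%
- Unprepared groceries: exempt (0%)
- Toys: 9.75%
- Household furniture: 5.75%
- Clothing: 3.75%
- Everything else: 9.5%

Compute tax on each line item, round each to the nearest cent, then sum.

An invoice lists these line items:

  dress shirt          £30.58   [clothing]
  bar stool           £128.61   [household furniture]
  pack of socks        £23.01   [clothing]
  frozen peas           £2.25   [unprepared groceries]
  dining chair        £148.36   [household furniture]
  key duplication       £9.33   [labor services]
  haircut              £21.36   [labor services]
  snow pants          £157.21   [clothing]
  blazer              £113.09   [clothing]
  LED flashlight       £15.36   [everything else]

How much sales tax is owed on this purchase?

£31.15

Dress shirt £30.58: clothing → 3.75% → £1.15
Bar stool £128.61: household furniture → 5.75% → £7.40
Pack of socks £23.01: clothing → 3.75% → £0.86
Frozen peas £2.25: unprepared groceries → 0% → £0.00
Dining chair £148.36: household furniture → 5.75% → £8.53
Key duplication £9.33: labor services → 5.25% → £0.49
Haircut £21.36: labor services → 5.25% → £1.12
Snow pants £157.21: clothing → 3.75% → £5.90
Blazer £113.09: clothing → 3.75% → £4.24
LED flashlight £15.36: everything else → 9.5% → £1.46
Total tax = £1.15 + £7.40 + £0.86 + £8.53 + £0.49 + £1.12 + £5.90 + £4.24 + £1.46 = £31.15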